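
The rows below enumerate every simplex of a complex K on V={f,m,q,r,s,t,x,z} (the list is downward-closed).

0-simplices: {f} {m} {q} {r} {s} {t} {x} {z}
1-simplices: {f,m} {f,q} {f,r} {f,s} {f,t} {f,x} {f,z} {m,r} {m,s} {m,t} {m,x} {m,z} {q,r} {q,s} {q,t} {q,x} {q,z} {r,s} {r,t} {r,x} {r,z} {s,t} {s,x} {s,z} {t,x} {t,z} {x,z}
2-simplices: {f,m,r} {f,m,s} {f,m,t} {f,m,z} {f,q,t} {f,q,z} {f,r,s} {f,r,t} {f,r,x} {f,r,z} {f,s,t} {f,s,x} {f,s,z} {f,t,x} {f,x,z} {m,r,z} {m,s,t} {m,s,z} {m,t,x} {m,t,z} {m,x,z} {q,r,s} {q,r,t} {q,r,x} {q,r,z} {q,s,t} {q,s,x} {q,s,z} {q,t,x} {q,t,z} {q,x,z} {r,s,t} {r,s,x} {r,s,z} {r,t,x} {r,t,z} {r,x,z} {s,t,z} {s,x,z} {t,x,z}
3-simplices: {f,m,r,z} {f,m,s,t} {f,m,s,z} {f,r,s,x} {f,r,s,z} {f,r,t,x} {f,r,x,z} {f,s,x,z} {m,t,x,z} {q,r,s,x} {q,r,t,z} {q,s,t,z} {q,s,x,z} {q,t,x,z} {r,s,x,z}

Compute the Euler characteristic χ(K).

n_0=8 n_1=27 n_2=40 n_3=15
χ=+8−27+40−15=6

χ(K)=6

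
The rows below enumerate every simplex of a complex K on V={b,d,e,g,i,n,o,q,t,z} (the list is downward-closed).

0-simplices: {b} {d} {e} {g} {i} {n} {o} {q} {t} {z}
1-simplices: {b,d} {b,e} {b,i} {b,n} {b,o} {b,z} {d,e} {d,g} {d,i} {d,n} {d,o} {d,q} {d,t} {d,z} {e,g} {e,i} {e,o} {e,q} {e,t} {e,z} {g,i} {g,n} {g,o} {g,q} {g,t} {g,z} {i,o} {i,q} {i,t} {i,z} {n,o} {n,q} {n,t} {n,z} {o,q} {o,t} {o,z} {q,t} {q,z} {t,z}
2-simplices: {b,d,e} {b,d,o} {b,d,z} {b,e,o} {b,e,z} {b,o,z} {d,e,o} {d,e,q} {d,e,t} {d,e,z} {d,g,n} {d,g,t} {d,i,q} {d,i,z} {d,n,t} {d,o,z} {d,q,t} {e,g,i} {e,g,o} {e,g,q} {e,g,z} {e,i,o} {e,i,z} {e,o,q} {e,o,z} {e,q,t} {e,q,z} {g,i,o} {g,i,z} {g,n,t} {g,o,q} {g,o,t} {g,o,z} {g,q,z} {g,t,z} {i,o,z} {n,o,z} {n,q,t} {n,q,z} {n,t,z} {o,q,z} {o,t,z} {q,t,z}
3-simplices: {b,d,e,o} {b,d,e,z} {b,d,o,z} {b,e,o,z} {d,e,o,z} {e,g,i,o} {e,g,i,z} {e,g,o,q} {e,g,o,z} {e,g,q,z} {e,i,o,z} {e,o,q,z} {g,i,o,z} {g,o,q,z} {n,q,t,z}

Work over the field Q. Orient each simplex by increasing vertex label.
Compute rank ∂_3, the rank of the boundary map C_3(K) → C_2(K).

n_0=10 n_1=40 n_2=43 n_3=15  [Q]
∂1: piv[bd,be,bi,bn,bo,bz,dg,dq,dt] rk=9  ker:de,di,dn,do,dz,eg,ei,eo,eq,et,ez,gi,gn,go,gq,gt,gz,io,iq,it,iz,no,nq,nt,nz,oq,ot,oz,qt,qz,tz
∂2: piv[bde,bdo,bdz,beo,bez,boz,deq,det,dgn,dgt,diq,diz,dnt,dqt,egi,ego,egq,egz,eio,eiz,eoq,eqz,got,gtz,noz,nqt,nqz,ntz] rk=28  ker:deo,dez,doz,eoz,eqt,gio,giz,gnt,goq,goz,gqz,ioz,oqz,otz,qtz
∂3: piv[bdeo,bdez,bdoz,beoz,egio,egiz,egoq,egoz,egqz,eioz,eoqz,nqtz] rk=12  ker:deoz,gioz,goqz
rk∂_3=12

rank∂_3=12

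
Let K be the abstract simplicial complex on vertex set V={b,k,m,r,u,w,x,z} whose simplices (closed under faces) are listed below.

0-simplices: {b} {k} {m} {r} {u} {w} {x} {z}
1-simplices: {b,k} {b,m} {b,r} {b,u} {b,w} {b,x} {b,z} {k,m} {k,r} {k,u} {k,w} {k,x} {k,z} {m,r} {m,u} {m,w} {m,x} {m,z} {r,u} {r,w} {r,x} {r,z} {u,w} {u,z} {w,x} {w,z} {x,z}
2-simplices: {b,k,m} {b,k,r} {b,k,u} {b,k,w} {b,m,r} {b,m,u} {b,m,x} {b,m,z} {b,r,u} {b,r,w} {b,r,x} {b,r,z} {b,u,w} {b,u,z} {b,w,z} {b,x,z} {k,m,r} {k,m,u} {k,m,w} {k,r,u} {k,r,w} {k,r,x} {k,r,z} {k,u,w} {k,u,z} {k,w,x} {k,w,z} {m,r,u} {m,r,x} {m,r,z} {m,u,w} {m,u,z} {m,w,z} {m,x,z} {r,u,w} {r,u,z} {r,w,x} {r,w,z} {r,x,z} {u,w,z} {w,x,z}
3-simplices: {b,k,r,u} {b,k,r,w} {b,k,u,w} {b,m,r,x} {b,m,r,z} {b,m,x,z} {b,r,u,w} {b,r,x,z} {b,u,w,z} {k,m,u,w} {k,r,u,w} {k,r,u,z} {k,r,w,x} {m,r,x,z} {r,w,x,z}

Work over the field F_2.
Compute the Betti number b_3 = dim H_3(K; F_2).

b_3=2

n_0=8 n_1=27 n_2=41 n_3=15  [Z2]
∂1: piv[bk,bm,br,bu,bw,bx,bz] rk=7  ker:km,kr,ku,kw,kx,kz,mr,mu,mw,mx,mz,ru,rw,rx,rz,uw,uz,wx,wz,xz
∂2: piv[bkm,bkr,bku,bkw,bmr,bmu,bmx,bmz,bru,brw,brx,brz,buw,buz,bwz,bxz,kmw,krx,krz,kwx] rk=20  ker:kmr,kmu,kru,krw,kuw,kuz,kwz,mru,mrx,mrz,muw,muz,mwz,mxz,ruw,ruz,rwx,rwz,rxz,uwz,wxz
∂3: piv[bkru,bkrw,bkuw,bmrx,bmrz,bmxz,bruw,brxz,buwz,kmuw,kruz,krwx,rwxz] rk=13  ker:kruw,mrxz
b_3=(15−13)−0=2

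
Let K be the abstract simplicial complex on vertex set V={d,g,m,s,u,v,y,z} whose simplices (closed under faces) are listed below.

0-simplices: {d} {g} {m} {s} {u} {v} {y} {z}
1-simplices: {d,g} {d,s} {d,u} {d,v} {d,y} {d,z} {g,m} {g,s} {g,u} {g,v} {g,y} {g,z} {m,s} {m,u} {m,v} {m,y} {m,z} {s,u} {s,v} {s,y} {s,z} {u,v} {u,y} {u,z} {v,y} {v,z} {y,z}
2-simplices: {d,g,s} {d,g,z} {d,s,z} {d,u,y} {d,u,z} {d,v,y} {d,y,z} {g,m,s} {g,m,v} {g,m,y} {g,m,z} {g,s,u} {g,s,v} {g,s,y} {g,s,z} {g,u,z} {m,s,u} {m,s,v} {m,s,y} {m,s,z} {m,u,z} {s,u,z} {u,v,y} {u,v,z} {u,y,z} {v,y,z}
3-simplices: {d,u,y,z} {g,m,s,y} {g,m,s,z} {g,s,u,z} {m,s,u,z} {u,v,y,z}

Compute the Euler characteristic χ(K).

χ(K)=1

n_0=8 n_1=27 n_2=26 n_3=6
χ=+8−27+26−6=1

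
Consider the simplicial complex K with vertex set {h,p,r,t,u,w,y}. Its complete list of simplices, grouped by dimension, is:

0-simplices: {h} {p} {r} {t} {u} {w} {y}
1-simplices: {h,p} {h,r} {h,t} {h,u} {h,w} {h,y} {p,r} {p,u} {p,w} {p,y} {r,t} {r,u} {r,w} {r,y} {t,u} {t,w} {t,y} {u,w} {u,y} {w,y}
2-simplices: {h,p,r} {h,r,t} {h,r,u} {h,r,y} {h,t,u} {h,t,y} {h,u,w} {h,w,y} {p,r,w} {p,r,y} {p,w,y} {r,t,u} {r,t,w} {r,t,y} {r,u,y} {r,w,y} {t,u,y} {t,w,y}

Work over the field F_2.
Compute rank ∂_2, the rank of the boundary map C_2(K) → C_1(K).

rank∂_2=13

n_0=7 n_1=20 n_2=18  [Z2]
∂1: piv[hp,hr,ht,hu,hw,hy] rk=6  ker:pr,pu,pw,py,rt,ru,rw,ry,tu,tw,ty,uw,uy,wy
∂2: piv[hpr,hrt,hru,hry,htu,hty,huw,hwy,prw,pry,pwy,rtw,ruy] rk=13  ker:rtu,rty,rwy,tuy,twy
rk∂_2=13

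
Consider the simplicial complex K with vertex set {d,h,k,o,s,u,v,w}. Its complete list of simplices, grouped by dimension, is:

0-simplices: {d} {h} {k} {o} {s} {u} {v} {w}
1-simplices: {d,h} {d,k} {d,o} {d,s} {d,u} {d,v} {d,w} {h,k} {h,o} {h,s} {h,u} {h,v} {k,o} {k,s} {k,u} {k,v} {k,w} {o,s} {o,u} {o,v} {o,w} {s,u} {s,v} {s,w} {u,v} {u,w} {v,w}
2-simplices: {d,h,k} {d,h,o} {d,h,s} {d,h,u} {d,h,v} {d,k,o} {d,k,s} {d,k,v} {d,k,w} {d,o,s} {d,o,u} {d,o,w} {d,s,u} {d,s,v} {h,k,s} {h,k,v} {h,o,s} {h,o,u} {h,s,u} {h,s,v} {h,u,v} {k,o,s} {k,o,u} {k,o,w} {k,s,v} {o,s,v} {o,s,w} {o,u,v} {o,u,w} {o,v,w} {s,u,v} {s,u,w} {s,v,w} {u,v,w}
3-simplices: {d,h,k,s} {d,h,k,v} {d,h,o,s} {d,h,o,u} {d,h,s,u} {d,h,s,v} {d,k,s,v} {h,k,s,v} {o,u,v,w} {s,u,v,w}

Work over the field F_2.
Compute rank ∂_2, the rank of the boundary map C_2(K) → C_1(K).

n_0=8 n_1=27 n_2=34 n_3=10  [Z2]
∂1: piv[dh,dk,do,ds,du,dv,dw] rk=7  ker:hk,ho,hs,hu,hv,ko,ks,ku,kv,kw,os,ou,ov,ow,su,sv,sw,uv,uw,vw
∂2: piv[dhk,dho,dhs,dhu,dhv,dko,dks,dkv,dkw,dos,dou,dow,dsu,dsv,huv,kou,osv,osw,ouw,ovw] rk=20  ker:hks,hkv,hos,hou,hsu,hsv,kos,kow,ksv,ouv,suv,suw,svw,uvw
∂3: piv[dhks,dhkv,dhos,dhou,dhsu,dhsv,dksv,ouvw,suvw] rk=9  ker:hksv
rk∂_2=20

rank∂_2=20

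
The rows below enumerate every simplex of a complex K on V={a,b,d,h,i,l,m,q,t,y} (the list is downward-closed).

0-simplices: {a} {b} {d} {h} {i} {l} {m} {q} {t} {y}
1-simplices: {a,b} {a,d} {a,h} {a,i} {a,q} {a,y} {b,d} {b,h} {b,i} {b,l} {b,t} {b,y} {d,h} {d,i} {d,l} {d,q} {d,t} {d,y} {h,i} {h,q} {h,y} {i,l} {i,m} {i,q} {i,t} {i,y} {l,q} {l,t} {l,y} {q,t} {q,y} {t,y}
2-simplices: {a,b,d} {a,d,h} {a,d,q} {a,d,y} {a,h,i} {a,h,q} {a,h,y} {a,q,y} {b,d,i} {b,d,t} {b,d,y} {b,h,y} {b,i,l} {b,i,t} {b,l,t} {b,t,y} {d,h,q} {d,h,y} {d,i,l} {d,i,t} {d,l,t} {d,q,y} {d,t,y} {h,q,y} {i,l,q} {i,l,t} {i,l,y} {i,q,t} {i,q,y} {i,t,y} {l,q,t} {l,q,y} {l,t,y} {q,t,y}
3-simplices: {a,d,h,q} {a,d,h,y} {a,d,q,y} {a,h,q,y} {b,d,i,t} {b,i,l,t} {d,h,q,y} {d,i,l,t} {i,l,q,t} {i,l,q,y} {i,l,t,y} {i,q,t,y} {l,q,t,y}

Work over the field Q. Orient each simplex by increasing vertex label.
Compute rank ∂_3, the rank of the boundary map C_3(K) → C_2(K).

n_0=10 n_1=32 n_2=34 n_3=13  [Q]
∂1: piv[ab,ad,ah,ai,aq,ay,bl,bt,im] rk=9  ker:bd,bh,bi,by,dh,di,dl,dq,dt,dy,hi,hq,hy,il,iq,it,iy,lq,lt,ly,qt,qy,ty
∂2: piv[abd,adh,adq,ady,ahi,ahq,ahy,aqy,bdi,bdt,bdy,bhy,bil,bit,blt,bty,dil,ilq,ily,iqt,iqy,ity] rk=22  ker:dhq,dhy,dit,dlt,dqy,dty,hqy,ilt,lqt,lqy,lty,qty
∂3: piv[adhq,adhy,adqy,ahqy,bdit,bilt,dilt,ilqt,ilqy,ilty,iqty] rk=11  ker:dhqy,lqty
rk∂_3=11

rank∂_3=11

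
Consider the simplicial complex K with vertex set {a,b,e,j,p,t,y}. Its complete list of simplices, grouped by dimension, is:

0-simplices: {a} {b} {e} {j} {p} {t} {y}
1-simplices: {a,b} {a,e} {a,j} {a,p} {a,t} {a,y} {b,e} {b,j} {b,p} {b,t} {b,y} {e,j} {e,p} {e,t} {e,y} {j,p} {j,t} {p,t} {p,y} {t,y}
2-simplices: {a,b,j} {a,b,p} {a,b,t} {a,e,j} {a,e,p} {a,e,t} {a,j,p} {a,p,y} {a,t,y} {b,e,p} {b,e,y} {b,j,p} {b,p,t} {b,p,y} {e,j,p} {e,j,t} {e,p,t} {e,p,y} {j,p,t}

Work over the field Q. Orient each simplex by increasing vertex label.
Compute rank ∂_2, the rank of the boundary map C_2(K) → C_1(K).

rank∂_2=14

n_0=7 n_1=20 n_2=19  [Q]
∂1: piv[ab,ae,aj,ap,at,ay] rk=6  ker:be,bj,bp,bt,by,ej,ep,et,ey,jp,jt,pt,py,ty
∂2: piv[abj,abp,abt,aej,aep,aet,ajp,apy,aty,bep,bey,bpt,bpy,ejt] rk=14  ker:bjp,ejp,ept,epy,jpt
rk∂_2=14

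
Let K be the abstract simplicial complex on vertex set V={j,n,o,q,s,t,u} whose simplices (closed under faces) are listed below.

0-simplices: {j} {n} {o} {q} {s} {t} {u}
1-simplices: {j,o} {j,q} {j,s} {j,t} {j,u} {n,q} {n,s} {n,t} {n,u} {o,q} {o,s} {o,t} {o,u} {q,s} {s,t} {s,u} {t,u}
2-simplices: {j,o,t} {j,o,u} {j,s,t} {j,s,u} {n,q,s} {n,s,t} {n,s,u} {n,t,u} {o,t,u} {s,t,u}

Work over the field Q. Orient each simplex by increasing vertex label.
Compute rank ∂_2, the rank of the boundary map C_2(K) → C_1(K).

n_0=7 n_1=17 n_2=10  [Q]
∂1: piv[jo,jq,js,jt,ju,nq] rk=6  ker:ns,nt,nu,oq,os,ot,ou,qs,st,su,tu
∂2: piv[jot,jou,jst,jsu,nqs,nst,nsu,ntu] rk=8  ker:otu,stu
rk∂_2=8

rank∂_2=8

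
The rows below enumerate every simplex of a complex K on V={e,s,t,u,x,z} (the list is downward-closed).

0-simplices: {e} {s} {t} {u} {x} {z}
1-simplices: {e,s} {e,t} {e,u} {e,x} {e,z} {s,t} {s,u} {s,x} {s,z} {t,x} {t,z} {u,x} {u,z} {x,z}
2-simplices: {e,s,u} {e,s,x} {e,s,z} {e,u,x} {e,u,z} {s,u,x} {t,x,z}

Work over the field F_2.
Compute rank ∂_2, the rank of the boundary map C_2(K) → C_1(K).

n_0=6 n_1=14 n_2=7  [Z2]
∂1: piv[es,et,eu,ex,ez] rk=5  ker:st,su,sx,sz,tx,tz,ux,uz,xz
∂2: piv[esu,esx,esz,eux,euz,txz] rk=6  ker:sux
rk∂_2=6

rank∂_2=6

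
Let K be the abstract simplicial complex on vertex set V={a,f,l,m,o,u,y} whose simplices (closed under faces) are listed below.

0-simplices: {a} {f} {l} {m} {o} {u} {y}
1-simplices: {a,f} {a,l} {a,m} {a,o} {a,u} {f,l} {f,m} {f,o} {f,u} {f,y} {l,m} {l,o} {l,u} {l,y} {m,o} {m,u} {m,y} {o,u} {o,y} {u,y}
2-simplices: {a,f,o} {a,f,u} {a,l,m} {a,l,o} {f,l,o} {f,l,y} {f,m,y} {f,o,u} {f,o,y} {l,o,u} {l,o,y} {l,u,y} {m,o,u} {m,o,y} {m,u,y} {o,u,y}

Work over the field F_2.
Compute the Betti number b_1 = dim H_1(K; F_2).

b_1=1

n_0=7 n_1=20 n_2=16  [Z2]
∂1: piv[af,al,am,ao,au,fy] rk=6  ker:fl,fm,fo,fu,lm,lo,lu,ly,mo,mu,my,ou,oy,uy
∂2: piv[afo,afu,alm,alo,flo,fly,fmy,fou,foy,lou,luy,mou,moy] rk=13  ker:loy,muy,ouy
b_1=(20−6)−13=1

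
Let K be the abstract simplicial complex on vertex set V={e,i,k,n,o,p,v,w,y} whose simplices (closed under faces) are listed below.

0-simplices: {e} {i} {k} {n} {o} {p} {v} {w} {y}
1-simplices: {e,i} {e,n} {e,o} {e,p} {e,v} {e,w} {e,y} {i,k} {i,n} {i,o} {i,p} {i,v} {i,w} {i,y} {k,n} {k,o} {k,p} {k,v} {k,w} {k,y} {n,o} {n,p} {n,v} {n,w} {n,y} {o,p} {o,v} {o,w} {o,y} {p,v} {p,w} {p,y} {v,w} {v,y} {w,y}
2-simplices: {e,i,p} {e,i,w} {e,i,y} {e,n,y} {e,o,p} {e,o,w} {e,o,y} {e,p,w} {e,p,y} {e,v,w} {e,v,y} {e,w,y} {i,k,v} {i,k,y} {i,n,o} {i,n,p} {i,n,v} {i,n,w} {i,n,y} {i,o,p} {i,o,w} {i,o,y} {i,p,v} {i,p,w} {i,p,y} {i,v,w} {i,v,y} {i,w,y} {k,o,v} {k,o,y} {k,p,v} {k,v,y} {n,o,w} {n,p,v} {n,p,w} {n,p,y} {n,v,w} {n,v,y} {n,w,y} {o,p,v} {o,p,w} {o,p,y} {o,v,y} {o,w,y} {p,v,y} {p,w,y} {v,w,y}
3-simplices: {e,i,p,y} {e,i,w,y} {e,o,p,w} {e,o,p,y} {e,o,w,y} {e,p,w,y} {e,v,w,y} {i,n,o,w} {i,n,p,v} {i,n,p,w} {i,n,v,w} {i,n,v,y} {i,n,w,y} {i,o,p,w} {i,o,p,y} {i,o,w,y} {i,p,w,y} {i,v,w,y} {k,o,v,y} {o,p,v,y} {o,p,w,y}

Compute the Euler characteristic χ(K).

χ(K)=0

n_0=9 n_1=35 n_2=47 n_3=21
χ=+9−35+47−21=0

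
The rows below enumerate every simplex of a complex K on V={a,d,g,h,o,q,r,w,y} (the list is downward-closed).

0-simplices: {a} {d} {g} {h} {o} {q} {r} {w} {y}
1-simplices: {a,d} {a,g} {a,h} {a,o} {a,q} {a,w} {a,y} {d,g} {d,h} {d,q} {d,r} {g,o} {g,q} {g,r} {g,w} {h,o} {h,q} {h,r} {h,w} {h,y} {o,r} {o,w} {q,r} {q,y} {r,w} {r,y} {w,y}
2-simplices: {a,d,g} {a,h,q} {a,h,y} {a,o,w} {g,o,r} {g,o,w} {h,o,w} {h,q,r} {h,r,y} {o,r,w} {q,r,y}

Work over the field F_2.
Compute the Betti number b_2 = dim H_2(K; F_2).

n_0=9 n_1=27 n_2=11  [Z2]
∂1: piv[ad,ag,ah,ao,aq,aw,ay,dr] rk=8  ker:dg,dh,dq,go,gq,gr,gw,ho,hq,hr,hw,hy,or,ow,qr,qy,rw,ry,wy
∂2: piv[adg,ahq,ahy,aow,gor,gow,how,hqr,hry,orw,qry] rk=11
b_2=(11−11)−0=0

b_2=0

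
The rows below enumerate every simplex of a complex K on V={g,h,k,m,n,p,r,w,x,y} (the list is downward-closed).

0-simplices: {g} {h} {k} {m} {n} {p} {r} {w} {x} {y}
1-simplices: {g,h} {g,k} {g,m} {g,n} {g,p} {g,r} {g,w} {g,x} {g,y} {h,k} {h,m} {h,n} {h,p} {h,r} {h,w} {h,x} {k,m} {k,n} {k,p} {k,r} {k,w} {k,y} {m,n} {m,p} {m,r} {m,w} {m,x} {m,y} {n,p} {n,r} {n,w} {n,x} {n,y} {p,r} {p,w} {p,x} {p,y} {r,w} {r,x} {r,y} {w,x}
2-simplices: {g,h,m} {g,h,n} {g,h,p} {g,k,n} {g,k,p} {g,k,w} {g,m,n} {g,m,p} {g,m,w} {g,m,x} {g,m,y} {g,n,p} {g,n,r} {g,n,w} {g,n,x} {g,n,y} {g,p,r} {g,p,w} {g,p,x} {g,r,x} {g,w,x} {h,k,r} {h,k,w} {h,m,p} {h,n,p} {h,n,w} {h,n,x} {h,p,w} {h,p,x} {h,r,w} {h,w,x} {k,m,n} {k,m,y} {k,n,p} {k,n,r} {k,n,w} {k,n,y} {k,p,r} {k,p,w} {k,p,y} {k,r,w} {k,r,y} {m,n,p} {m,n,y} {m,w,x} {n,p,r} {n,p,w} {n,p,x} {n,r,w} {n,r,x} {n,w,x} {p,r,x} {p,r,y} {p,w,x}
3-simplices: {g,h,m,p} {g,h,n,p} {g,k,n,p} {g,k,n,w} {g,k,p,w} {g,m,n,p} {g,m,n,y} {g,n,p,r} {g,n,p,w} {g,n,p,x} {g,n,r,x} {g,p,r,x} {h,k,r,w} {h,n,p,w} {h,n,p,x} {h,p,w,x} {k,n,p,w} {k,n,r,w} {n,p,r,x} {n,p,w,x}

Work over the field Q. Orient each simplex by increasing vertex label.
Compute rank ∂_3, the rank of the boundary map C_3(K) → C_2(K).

n_0=10 n_1=41 n_2=54 n_3=20  [Q]
∂1: piv[gh,gk,gm,gn,gp,gr,gw,gx,gy] rk=9  ker:hk,hm,hn,hp,hr,hw,hx,km,kn,kp,kr,kw,ky,mn,mp,mr,mw,mx,my,np,nr,nw,nx,ny,pr,pw,px,py,rw,rx,ry,wx
∂2: piv[ghm,ghn,ghp,gkn,gkp,gkw,gmn,gmp,gmw,gmx,gmy,gnp,gnr,gnw,gnx,gny,gpr,gpw,gpx,grx,gwx,hkr,hkw,hnw,hnx,hrw,kmn,kmy,knr,kpy,kry] rk=31  ker:hmp,hnp,hpw,hpx,hwx,knp,knw,kny,kpr,kpw,krw,mnp,mny,mwx,npr,npw,npx,nrw,nrx,nwx,prx,pry,pwx
∂3: piv[ghmp,ghnp,gknp,gknw,gkpw,gmnp,gmny,gnpr,gnpw,gnpx,gnrx,gprx,hkrw,hnpw,hnpx,hpwx,knrw,npwx] rk=18  ker:knpw,nprx
rk∂_3=18

rank∂_3=18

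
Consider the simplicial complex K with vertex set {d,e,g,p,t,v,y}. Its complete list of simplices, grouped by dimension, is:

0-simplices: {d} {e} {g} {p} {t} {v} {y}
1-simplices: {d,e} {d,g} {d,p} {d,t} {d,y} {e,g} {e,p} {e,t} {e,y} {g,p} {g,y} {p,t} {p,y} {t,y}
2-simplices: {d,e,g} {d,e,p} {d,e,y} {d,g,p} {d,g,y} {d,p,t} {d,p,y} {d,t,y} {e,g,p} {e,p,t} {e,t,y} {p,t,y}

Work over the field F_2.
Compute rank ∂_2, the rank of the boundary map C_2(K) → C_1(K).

n_0=7 n_1=14 n_2=12  [Z2]
∂1: piv[de,dg,dp,dt,dy] rk=5  ker:eg,ep,et,ey,gp,gy,pt,py,ty
∂2: piv[deg,dep,dey,dgp,dgy,dpt,dpy,dty,ept] rk=9  ker:egp,ety,pty
rk∂_2=9

rank∂_2=9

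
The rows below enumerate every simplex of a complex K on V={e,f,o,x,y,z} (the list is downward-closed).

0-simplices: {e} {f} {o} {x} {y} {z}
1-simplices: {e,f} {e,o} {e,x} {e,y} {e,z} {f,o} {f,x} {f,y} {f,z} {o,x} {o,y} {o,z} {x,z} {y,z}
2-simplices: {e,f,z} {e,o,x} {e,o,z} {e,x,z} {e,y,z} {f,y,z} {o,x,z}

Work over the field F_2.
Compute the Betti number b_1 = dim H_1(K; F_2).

n_0=6 n_1=14 n_2=7  [Z2]
∂1: piv[ef,eo,ex,ey,ez] rk=5  ker:fo,fx,fy,fz,ox,oy,oz,xz,yz
∂2: piv[efz,eox,eoz,exz,eyz,fyz] rk=6  ker:oxz
b_1=(14−5)−6=3

b_1=3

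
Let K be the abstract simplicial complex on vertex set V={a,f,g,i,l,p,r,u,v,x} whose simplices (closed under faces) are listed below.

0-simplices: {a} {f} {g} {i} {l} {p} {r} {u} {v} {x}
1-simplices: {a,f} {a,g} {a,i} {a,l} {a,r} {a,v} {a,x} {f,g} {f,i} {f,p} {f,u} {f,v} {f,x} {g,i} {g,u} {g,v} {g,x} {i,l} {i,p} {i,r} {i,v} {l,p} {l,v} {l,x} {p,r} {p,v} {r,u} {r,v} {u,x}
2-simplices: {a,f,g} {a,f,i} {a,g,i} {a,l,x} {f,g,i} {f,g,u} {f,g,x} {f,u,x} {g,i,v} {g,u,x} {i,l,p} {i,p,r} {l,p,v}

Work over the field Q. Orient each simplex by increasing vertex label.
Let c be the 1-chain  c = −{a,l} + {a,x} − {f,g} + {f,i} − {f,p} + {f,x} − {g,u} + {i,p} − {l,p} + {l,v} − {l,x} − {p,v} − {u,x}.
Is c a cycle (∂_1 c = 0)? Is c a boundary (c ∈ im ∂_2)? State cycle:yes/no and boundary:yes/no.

n_0=10 n_1=29 n_2=13  [Q]
∂1: piv[af,ag,ai,al,ar,av,ax,fp,fu] rk=9  ker:fg,fi,fv,fx,gi,gu,gv,gx,il,ip,ir,iv,lp,lv,lx,pr,pv,ru,rv,ux
∂2: piv[afg,afi,agi,alx,fgu,fgx,fux,giv,ilp,ipr,lpv] rk=11  ker:fgi,gux
∂1c = 0
c vs im∂2: residual ≠ 0 ⇒ not boundary

cycle:yes boundary:no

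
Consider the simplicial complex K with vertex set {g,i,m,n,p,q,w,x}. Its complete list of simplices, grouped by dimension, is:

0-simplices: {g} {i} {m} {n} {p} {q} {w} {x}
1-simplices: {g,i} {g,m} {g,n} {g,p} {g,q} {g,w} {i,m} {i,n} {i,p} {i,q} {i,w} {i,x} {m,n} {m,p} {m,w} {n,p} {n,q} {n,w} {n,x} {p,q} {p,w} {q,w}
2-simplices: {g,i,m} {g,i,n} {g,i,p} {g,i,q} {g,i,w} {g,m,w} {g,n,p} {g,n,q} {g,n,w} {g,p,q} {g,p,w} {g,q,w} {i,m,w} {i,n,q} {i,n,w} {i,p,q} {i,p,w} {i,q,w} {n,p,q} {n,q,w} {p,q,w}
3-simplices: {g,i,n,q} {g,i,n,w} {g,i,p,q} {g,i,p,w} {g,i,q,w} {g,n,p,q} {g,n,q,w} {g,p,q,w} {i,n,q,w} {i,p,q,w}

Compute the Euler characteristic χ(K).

n_0=8 n_1=22 n_2=21 n_3=10
χ=+8−22+21−10=-3

χ(K)=-3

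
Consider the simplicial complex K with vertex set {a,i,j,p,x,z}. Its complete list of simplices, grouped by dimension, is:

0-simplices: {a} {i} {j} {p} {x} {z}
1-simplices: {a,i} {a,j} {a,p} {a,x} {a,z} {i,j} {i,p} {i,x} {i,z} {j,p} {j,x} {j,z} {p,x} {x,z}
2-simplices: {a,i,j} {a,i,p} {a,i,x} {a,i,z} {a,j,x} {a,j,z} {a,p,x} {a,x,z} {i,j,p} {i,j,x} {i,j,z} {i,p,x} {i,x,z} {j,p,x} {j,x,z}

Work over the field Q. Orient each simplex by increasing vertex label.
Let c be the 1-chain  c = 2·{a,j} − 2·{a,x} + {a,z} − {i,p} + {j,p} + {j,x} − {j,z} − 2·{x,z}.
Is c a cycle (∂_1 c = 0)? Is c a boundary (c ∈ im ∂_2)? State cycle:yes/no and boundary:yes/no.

cycle:no boundary:no

n_0=6 n_1=14 n_2=15  [Q]
∂1: piv[ai,aj,ap,ax,az] rk=5  ker:ij,ip,ix,iz,jp,jx,jz,px,xz
∂2: piv[aij,aip,aix,aiz,ajx,ajz,apx,axz,ijp] rk=9  ker:ijx,ijz,ipx,ixz,jpx,jxz
∂1c = −{a} + {i} + {j} + {x} − 2·{z}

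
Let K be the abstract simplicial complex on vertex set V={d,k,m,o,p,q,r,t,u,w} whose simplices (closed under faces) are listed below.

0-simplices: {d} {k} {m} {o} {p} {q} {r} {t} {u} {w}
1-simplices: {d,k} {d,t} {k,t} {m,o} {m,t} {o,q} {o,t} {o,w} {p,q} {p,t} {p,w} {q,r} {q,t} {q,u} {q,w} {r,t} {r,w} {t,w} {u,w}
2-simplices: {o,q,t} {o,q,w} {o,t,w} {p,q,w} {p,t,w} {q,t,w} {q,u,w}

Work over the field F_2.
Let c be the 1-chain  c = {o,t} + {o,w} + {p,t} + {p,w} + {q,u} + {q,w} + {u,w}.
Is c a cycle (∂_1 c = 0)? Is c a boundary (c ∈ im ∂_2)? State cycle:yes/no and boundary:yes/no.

n_0=10 n_1=19 n_2=7  [Z2]
∂1: piv[dk,dt,mo,mt,oq,ow,pq,qr,qu] rk=9  ker:kt,ot,pt,pw,qt,qw,rt,rw,tw,uw
∂2: piv[oqt,oqw,otw,pqw,ptw,quw] rk=6  ker:qtw
∂1c = 0
c vs im∂2: reduces to 0 ⇒ boundary

cycle:yes boundary:yes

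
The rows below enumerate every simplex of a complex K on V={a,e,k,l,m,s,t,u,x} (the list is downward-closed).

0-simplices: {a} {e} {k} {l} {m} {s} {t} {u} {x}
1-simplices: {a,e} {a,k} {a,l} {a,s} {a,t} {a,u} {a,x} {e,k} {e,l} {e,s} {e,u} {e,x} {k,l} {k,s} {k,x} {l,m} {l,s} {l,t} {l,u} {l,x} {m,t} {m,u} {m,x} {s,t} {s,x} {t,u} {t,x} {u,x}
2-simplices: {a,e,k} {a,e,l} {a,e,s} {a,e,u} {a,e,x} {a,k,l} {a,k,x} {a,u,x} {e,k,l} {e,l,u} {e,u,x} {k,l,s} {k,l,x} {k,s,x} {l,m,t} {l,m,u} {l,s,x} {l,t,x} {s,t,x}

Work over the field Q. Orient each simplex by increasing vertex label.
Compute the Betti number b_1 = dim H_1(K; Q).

n_0=9 n_1=28 n_2=19  [Q]
∂1: piv[ae,ak,al,as,at,au,ax,lm] rk=8  ker:ek,el,es,eu,ex,kl,ks,kx,ls,lt,lu,lx,mt,mu,mx,st,sx,tu,tx,ux
∂2: piv[aek,ael,aes,aeu,aex,akl,akx,aux,elu,kls,klx,ksx,lmt,lmu,ltx,stx] rk=16  ker:ekl,eux,lsx
b_1=(28−8)−16=4

b_1=4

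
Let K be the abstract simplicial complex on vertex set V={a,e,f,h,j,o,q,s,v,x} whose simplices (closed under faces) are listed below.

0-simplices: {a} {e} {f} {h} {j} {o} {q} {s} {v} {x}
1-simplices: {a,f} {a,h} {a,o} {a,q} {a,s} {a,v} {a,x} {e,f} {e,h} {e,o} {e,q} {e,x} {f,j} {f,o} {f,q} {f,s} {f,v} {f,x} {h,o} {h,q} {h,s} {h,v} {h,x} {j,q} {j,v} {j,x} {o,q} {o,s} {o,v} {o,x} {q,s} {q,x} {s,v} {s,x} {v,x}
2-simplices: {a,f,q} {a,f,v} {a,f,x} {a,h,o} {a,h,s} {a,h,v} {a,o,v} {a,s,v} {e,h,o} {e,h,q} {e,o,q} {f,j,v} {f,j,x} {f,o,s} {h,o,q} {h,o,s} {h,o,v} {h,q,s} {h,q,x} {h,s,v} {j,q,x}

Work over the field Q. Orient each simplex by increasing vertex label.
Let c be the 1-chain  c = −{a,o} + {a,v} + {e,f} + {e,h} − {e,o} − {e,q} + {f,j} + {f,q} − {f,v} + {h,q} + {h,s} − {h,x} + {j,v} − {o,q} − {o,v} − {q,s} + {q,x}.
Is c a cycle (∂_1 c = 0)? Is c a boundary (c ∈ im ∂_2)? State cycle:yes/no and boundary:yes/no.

cycle:yes boundary:no

n_0=10 n_1=35 n_2=21  [Q]
∂1: piv[af,ah,ao,aq,as,av,ax,ef,fj] rk=9  ker:eh,eo,eq,ex,fo,fq,fs,fv,fx,ho,hq,hs,hv,hx,jq,jv,jx,oq,os,ov,ox,qs,qx,sv,sx,vx
∂2: piv[afq,afv,afx,aho,ahs,ahv,aov,asv,eho,ehq,eoq,fjv,fjx,fos,hos,hqs,hqx,jqx] rk=18  ker:hoq,hov,hsv
∂1c = 0
c vs im∂2: residual ≠ 0 ⇒ not boundary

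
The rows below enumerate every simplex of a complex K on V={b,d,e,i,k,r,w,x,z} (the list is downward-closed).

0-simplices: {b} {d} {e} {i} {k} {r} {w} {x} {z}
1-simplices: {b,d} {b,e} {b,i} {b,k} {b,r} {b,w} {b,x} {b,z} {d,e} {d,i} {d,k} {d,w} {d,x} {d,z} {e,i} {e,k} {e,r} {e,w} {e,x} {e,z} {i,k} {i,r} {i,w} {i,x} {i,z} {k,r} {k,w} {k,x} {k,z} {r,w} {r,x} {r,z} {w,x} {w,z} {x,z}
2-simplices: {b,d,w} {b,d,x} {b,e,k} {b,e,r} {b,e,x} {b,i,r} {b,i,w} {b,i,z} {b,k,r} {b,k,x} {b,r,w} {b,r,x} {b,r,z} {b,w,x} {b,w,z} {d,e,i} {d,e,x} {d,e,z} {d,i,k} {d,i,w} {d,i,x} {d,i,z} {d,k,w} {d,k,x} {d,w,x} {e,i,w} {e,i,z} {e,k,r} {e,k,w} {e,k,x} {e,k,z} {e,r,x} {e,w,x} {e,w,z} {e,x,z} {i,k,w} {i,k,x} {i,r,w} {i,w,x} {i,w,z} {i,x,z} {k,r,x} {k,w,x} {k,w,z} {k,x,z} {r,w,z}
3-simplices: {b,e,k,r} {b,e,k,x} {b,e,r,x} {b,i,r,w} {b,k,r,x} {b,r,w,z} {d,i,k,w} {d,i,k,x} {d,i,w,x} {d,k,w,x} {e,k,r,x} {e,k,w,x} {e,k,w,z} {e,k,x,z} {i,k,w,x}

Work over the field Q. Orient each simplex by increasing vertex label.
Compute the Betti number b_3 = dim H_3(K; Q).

b_3=2

n_0=9 n_1=35 n_2=46 n_3=15  [Q]
∂1: piv[bd,be,bi,bk,br,bw,bx,bz] rk=8  ker:de,di,dk,dw,dx,dz,ei,ek,er,ew,ex,ez,ik,ir,iw,ix,iz,kr,kw,kx,kz,rw,rx,rz,wx,wz,xz
∂2: piv[bdw,bdx,bek,ber,bex,bir,biw,biz,bkr,bkx,brw,brx,brz,bwx,bwz,dei,dex,dez,dik,diw,dix,diz,dkw,dkx,eiw,ekz,exz] rk=27  ker:dwx,eiz,ekr,ekw,ekx,erx,ewx,ewz,ikw,ikx,irw,iwx,iwz,ixz,krx,kwx,kwz,kxz,rwz
∂3: piv[bekr,bekx,berx,birw,bkrx,brwz,dikw,dikx,diwx,dkwx,ekwx,ekwz,ekxz] rk=13  ker:ekrx,ikwx
b_3=(15−13)−0=2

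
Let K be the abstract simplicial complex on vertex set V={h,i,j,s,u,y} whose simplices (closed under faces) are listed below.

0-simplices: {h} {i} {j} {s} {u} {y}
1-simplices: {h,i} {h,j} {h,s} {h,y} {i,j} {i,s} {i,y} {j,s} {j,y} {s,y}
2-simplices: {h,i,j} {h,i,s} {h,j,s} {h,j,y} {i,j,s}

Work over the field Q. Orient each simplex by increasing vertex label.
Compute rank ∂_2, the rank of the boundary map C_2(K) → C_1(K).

rank∂_2=4

n_0=6 n_1=10 n_2=5  [Q]
∂1: piv[hi,hj,hs,hy] rk=4  ker:ij,is,iy,js,jy,sy
∂2: piv[hij,his,hjs,hjy] rk=4  ker:ijs
rk∂_2=4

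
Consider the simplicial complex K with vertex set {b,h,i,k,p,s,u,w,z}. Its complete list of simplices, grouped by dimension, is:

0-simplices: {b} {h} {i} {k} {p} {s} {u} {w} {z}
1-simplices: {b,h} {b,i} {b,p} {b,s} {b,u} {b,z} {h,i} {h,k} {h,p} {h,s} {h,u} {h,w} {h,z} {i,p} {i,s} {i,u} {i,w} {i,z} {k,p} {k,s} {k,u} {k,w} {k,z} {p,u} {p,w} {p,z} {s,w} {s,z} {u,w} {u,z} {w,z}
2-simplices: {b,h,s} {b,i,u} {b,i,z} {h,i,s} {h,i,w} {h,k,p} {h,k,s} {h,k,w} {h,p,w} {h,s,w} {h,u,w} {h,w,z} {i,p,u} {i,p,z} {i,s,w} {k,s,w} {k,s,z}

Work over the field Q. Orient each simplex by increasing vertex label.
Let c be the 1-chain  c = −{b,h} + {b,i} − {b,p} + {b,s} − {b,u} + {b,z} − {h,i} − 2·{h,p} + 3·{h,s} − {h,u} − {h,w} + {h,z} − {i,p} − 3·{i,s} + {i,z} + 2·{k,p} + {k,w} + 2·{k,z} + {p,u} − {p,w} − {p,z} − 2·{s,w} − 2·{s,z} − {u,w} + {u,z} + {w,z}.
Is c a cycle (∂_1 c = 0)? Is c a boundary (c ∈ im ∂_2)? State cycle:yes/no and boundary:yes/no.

n_0=9 n_1=31 n_2=17  [Q]
∂1: piv[bh,bi,bp,bs,bu,bz,hk,hw] rk=8  ker:hi,hp,hs,hu,hz,ip,is,iu,iw,iz,kp,ks,ku,kw,kz,pu,pw,pz,sw,sz,uw,uz,wz
∂2: piv[bhs,biu,biz,his,hiw,hkp,hks,hkw,hpw,hsw,huw,hwz,ipu,ipz,ksz] rk=15  ker:isw,ksw
∂1c = 3·{i} − 5·{k} − {p} + 5·{s} − {u} − 5·{w} + 4·{z}

cycle:no boundary:no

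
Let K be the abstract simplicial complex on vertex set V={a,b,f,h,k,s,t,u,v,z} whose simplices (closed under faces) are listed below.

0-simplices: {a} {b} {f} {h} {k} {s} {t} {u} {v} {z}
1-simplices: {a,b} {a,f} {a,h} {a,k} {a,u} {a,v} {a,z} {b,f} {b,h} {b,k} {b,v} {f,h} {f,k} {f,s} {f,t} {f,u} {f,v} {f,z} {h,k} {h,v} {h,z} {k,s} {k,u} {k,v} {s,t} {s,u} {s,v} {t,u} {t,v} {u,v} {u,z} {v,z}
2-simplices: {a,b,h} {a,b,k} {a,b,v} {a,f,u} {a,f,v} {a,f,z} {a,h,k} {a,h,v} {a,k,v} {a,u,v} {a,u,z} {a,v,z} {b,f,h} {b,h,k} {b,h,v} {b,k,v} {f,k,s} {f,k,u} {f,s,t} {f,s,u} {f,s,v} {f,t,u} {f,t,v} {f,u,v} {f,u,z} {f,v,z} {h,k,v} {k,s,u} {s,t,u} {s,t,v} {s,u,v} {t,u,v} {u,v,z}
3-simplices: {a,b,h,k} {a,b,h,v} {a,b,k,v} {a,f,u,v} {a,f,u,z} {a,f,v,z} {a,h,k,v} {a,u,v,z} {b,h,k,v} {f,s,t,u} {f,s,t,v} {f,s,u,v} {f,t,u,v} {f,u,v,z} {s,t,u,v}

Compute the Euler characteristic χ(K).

χ(K)=-4

n_0=10 n_1=32 n_2=33 n_3=15
χ=+10−32+33−15=-4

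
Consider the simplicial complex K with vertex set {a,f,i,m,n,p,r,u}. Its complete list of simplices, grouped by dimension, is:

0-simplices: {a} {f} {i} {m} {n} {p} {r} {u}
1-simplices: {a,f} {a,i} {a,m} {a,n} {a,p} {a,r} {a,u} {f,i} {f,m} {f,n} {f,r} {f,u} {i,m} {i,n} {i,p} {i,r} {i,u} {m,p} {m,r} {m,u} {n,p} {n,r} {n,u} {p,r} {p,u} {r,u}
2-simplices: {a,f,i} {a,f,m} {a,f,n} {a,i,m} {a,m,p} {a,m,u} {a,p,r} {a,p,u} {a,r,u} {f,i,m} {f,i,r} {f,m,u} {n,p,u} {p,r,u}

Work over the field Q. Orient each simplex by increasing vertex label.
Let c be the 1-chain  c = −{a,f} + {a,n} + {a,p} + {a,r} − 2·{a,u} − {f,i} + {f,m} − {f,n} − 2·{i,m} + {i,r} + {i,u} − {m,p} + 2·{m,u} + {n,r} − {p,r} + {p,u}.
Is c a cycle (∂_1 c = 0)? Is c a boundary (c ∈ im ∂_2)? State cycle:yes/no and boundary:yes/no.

cycle:no boundary:no

n_0=8 n_1=26 n_2=14  [Q]
∂1: piv[af,ai,am,an,ap,ar,au] rk=7  ker:fi,fm,fn,fr,fu,im,in,ip,ir,iu,mp,mr,mu,np,nr,nu,pr,pu,ru
∂2: piv[afi,afm,afn,aim,amp,amu,apr,apu,aru,fir,fmu,npu] rk=12  ker:fim,pru
∂1c = −{i} − 2·{m} − {n} + 2·{r} + 2·{u}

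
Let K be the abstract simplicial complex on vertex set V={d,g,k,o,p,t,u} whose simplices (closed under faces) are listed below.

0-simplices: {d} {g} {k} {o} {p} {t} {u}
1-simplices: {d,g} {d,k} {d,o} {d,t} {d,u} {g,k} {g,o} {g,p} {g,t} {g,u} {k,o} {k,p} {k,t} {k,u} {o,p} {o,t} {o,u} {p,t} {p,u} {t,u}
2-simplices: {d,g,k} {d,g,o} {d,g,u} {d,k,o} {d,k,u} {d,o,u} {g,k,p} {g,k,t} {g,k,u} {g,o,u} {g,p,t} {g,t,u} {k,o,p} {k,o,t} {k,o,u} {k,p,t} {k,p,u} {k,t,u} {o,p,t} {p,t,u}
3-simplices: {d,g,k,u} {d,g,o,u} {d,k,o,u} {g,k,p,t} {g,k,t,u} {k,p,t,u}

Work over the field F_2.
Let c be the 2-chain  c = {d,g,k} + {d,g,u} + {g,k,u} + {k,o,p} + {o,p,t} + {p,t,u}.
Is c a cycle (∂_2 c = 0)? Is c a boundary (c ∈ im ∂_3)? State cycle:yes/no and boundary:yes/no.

n_0=7 n_1=20 n_2=20 n_3=6  [Z2]
∂1: piv[dg,dk,do,dt,du,gp] rk=6  ker:gk,go,gt,gu,ko,kp,kt,ku,op,ot,ou,pt,pu,tu
∂2: piv[dgk,dgo,dgu,dko,dku,dou,gkp,gkt,gpt,gtu,kop,kot,kpu] rk=13  ker:gku,gou,kou,kpt,ktu,opt,ptu
∂3: piv[dgku,dgou,dkou,gkpt,gktu,kptu] rk=6
∂2c = {d,k} + {d,u} + {k,o} + {k,p} + {k,u} + {o,t} + {p,u} + {t,u}

cycle:no boundary:no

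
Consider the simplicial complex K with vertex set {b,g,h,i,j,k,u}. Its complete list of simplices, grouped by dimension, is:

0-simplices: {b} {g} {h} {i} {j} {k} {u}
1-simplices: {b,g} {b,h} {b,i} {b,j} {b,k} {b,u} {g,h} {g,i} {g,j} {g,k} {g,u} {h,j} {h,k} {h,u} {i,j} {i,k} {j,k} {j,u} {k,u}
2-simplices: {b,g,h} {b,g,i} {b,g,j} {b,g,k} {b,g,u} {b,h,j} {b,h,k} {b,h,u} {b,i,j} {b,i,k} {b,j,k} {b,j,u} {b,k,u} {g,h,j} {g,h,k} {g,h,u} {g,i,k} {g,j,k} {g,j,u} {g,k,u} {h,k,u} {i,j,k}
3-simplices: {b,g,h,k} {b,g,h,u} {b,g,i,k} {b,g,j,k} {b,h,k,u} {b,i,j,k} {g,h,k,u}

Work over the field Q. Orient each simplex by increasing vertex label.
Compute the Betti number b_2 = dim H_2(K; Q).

n_0=7 n_1=19 n_2=22 n_3=7  [Q]
∂1: piv[bg,bh,bi,bj,bk,bu] rk=6  ker:gh,gi,gj,gk,gu,hj,hk,hu,ij,ik,jk,ju,ku
∂2: piv[bgh,bgi,bgj,bgk,bgu,bhj,bhk,bhu,bij,bik,bjk,bju,bku] rk=13  ker:ghj,ghk,ghu,gik,gjk,gju,gku,hku,ijk
∂3: piv[bghk,bghu,bgik,bgjk,bhku,bijk,ghku] rk=7
b_2=(22−13)−7=2

b_2=2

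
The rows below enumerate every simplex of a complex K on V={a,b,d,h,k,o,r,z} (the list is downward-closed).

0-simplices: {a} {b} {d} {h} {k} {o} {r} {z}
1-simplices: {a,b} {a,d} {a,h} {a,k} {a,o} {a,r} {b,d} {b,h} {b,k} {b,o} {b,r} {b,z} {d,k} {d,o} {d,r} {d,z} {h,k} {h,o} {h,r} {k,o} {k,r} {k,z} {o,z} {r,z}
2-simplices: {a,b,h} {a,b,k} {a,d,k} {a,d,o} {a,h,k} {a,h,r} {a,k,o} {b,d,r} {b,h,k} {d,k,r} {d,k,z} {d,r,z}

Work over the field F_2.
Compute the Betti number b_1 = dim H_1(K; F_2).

b_1=6

n_0=8 n_1=24 n_2=12  [Z2]
∂1: piv[ab,ad,ah,ak,ao,ar,bz] rk=7  ker:bd,bh,bk,bo,br,dk,do,dr,dz,hk,ho,hr,ko,kr,kz,oz,rz
∂2: piv[abh,abk,adk,ado,ahk,ahr,ako,bdr,dkr,dkz,drz] rk=11  ker:bhk
b_1=(24−7)−11=6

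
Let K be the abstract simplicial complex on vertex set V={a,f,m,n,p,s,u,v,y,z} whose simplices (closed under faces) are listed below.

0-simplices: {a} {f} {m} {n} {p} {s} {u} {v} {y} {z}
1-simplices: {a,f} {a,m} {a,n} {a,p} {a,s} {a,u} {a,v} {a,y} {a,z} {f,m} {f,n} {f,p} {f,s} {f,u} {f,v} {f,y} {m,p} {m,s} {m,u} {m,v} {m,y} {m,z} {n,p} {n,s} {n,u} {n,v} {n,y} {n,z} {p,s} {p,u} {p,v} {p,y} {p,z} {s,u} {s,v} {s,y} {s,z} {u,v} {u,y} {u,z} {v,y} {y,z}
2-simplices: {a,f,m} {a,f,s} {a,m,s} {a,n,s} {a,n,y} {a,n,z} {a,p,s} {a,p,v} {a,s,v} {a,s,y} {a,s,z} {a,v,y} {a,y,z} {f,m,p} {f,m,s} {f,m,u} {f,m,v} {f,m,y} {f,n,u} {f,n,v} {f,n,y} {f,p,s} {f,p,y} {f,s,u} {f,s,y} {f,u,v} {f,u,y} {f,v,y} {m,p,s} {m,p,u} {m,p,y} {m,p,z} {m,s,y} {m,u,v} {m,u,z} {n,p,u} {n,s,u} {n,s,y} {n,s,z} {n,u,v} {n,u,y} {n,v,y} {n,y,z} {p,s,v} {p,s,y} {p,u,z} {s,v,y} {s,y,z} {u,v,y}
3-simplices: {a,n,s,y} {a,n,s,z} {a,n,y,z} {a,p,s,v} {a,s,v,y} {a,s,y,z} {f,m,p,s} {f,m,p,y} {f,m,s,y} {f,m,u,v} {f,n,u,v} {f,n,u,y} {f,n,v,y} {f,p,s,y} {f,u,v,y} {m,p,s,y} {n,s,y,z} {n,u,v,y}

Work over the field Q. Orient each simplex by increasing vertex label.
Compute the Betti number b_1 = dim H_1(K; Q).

b_1=2

n_0=10 n_1=42 n_2=49 n_3=18  [Q]
∂1: piv[af,am,an,ap,as,au,av,ay,az] rk=9  ker:fm,fn,fp,fs,fu,fv,fy,mp,ms,mu,mv,my,mz,np,ns,nu,nv,ny,nz,ps,pu,pv,py,pz,su,sv,sy,sz,uv,uy,uz,vy,yz
∂2: piv[afm,afs,ams,ans,any,anz,aps,apv,asv,asy,asz,avy,ayz,fmp,fmu,fmv,fmy,fnu,fnv,fny,fps,fpy,fsu,fsy,fuv,fuy,fvy,mpu,mpz,muz,npu] rk=31  ker:fms,mps,mpy,msy,muv,nsu,nsy,nsz,nuv,nuy,nvy,nyz,psv,psy,puz,svy,syz,uvy
∂3: piv[ansy,ansz,anyz,apsv,asvy,asyz,fmps,fmpy,fmsy,fmuv,fnuv,fnuy,fnvy,fpsy,fuvy] rk=15  ker:mpsy,nsyz,nuvy
b_1=(42−9)−31=2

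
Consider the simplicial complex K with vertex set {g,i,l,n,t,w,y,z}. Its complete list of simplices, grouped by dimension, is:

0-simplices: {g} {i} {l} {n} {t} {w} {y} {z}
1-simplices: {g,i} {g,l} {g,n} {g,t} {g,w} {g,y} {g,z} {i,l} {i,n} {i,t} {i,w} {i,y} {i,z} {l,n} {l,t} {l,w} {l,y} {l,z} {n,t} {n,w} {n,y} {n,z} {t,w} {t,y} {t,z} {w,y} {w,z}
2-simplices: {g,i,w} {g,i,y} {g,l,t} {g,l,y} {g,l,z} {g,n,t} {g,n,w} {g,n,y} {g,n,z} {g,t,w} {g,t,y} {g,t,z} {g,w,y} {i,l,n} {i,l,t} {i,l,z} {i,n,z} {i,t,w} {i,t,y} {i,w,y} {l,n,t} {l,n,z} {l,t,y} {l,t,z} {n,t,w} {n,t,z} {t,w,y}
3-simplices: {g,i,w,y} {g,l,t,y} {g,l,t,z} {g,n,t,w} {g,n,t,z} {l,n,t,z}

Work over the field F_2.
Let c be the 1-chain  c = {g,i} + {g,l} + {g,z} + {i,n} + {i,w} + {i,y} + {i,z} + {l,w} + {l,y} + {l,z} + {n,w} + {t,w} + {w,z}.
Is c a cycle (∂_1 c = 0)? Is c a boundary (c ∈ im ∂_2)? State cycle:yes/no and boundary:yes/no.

cycle:no boundary:no

n_0=8 n_1=27 n_2=27 n_3=6  [Z2]
∂1: piv[gi,gl,gn,gt,gw,gy,gz] rk=7  ker:il,in,it,iw,iy,iz,ln,lt,lw,ly,lz,nt,nw,ny,nz,tw,ty,tz,wy,wz
∂2: piv[giw,giy,glt,gly,glz,gnt,gnw,gny,gnz,gtw,gty,gtz,gwy,iln,ilt,ilz,inz,itw] rk=18  ker:ity,iwy,lnt,lnz,lty,ltz,ntw,ntz,twy
∂3: piv[giwy,glty,gltz,gntw,gntz,lntz] rk=6
∂1c = {g} + {i} + {t} + {w}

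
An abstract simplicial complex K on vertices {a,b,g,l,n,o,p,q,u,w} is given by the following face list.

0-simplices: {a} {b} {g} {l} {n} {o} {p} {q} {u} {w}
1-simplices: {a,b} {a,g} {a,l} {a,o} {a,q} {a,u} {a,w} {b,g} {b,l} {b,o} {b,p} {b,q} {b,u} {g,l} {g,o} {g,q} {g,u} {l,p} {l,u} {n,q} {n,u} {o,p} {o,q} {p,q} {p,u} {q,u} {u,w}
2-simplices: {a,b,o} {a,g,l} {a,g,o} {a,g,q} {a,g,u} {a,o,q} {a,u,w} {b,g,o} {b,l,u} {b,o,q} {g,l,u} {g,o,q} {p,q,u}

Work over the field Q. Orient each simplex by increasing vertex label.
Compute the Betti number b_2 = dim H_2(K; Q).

n_0=10 n_1=27 n_2=13  [Q]
∂1: piv[ab,ag,al,ao,aq,au,aw,bp,nq] rk=9  ker:bg,bl,bo,bq,bu,gl,go,gq,gu,lp,lu,nu,op,oq,pq,pu,qu,uw
∂2: piv[abo,agl,ago,agq,agu,aoq,auw,bgo,blu,boq,glu,pqu] rk=12  ker:goq
b_2=(13−12)−0=1

b_2=1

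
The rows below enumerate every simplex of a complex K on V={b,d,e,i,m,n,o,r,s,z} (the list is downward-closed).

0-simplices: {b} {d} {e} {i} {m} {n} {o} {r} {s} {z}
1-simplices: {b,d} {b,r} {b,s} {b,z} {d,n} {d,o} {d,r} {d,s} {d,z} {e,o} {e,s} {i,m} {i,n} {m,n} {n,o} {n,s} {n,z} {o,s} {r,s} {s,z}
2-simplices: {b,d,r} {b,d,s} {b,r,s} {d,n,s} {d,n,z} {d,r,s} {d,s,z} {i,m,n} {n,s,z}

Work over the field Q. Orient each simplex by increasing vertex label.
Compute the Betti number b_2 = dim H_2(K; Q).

b_2=2

n_0=10 n_1=20 n_2=9  [Q]
∂1: piv[bd,br,bs,bz,dn,do,eo,im,in] rk=9  ker:dr,ds,dz,es,mn,no,ns,nz,os,rs,sz
∂2: piv[bdr,bds,brs,dns,dnz,dsz,imn] rk=7  ker:drs,nsz
b_2=(9−7)−0=2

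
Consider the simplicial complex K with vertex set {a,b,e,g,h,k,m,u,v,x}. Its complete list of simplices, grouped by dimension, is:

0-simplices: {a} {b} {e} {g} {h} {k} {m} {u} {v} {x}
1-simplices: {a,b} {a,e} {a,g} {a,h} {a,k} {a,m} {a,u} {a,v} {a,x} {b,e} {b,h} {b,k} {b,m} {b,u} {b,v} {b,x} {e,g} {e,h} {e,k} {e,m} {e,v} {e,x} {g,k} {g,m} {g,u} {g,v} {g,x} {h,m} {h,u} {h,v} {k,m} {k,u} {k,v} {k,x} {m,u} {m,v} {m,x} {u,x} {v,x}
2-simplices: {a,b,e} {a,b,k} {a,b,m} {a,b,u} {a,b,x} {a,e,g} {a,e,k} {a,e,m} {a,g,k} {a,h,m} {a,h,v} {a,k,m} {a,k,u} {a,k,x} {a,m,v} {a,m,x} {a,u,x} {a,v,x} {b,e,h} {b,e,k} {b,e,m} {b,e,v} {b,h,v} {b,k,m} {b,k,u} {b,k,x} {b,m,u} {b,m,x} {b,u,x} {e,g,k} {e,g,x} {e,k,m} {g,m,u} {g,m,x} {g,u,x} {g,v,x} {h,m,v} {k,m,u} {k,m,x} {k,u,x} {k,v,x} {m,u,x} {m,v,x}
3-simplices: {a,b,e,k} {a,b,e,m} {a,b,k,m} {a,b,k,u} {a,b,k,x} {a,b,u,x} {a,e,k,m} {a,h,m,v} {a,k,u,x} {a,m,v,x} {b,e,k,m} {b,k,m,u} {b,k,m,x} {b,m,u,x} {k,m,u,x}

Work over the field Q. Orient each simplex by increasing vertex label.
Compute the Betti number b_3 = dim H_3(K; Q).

n_0=10 n_1=39 n_2=43 n_3=15  [Q]
∂1: piv[ab,ae,ag,ah,ak,am,au,av,ax] rk=9  ker:be,bh,bk,bm,bu,bv,bx,eg,eh,ek,em,ev,ex,gk,gm,gu,gv,gx,hm,hu,hv,km,ku,kv,kx,mu,mv,mx,ux,vx
∂2: piv[abe,abk,abm,abu,abx,aeg,aek,aem,agk,ahm,ahv,akm,aku,akx,amv,amx,aux,avx,beh,bev,bhv,bmu,egx,gmu,gmx,gvx,kvx] rk=27  ker:bek,bem,bkm,bku,bkx,bmx,bux,egk,ekm,gux,hmv,kmu,kmx,kux,mux,mvx
∂3: piv[abek,abem,abkm,abku,abkx,abux,aekm,ahmv,akux,amvx,bkmu,bkmx,bmux] rk=13  ker:bekm,kmux
b_3=(15−13)−0=2

b_3=2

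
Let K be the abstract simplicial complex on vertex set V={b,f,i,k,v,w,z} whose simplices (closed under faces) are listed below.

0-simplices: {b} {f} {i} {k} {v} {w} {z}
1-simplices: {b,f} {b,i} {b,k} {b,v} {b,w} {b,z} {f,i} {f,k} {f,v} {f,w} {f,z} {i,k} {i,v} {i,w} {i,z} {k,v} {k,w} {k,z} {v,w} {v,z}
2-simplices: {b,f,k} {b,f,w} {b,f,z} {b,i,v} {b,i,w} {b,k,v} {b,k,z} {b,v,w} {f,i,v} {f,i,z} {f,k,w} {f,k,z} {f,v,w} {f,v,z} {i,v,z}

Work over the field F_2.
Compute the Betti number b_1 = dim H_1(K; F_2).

b_1=1

n_0=7 n_1=20 n_2=15  [Z2]
∂1: piv[bf,bi,bk,bv,bw,bz] rk=6  ker:fi,fk,fv,fw,fz,ik,iv,iw,iz,kv,kw,kz,vw,vz
∂2: piv[bfk,bfw,bfz,biv,biw,bkv,bkz,bvw,fiv,fiz,fkw,fvw,fvz] rk=13  ker:fkz,ivz
b_1=(20−6)−13=1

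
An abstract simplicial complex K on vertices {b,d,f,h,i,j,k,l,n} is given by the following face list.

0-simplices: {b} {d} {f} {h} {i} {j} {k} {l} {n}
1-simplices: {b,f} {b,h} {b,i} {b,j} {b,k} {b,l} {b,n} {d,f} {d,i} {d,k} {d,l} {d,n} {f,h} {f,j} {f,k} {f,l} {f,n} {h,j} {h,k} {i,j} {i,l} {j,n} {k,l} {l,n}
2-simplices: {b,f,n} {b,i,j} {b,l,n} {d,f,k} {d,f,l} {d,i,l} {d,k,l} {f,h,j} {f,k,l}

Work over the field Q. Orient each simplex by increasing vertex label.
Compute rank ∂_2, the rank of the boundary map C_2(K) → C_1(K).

n_0=9 n_1=24 n_2=9  [Q]
∂1: piv[bf,bh,bi,bj,bk,bl,bn,df] rk=8  ker:di,dk,dl,dn,fh,fj,fk,fl,fn,hj,hk,ij,il,jn,kl,ln
∂2: piv[bfn,bij,bln,dfk,dfl,dil,dkl,fhj] rk=8  ker:fkl
rk∂_2=8

rank∂_2=8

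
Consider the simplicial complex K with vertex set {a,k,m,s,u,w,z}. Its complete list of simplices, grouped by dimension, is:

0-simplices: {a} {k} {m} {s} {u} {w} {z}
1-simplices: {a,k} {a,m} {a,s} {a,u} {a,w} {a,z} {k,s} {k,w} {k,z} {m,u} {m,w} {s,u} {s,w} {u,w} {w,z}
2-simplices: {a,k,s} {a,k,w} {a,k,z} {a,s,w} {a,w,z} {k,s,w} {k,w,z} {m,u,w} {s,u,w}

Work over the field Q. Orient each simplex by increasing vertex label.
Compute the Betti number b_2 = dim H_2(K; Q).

b_2=2

n_0=7 n_1=15 n_2=9  [Q]
∂1: piv[ak,am,as,au,aw,az] rk=6  ker:ks,kw,kz,mu,mw,su,sw,uw,wz
∂2: piv[aks,akw,akz,asw,awz,muw,suw] rk=7  ker:ksw,kwz
b_2=(9−7)−0=2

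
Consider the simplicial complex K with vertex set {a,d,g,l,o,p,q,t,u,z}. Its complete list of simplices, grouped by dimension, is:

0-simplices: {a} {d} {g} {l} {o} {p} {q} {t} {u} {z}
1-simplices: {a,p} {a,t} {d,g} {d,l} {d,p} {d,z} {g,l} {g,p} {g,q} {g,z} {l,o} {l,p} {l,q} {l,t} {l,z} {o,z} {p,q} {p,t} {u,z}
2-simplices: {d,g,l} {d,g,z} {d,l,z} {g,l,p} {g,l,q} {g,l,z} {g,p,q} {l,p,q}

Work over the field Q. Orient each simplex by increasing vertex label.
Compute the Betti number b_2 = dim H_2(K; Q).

n_0=10 n_1=19 n_2=8  [Q]
∂1: piv[ap,at,dg,dl,dp,dz,gq,lo,uz] rk=9  ker:gl,gp,gz,lp,lq,lt,lz,oz,pq,pt
∂2: piv[dgl,dgz,dlz,glp,glq,gpq] rk=6  ker:glz,lpq
b_2=(8−6)−0=2

b_2=2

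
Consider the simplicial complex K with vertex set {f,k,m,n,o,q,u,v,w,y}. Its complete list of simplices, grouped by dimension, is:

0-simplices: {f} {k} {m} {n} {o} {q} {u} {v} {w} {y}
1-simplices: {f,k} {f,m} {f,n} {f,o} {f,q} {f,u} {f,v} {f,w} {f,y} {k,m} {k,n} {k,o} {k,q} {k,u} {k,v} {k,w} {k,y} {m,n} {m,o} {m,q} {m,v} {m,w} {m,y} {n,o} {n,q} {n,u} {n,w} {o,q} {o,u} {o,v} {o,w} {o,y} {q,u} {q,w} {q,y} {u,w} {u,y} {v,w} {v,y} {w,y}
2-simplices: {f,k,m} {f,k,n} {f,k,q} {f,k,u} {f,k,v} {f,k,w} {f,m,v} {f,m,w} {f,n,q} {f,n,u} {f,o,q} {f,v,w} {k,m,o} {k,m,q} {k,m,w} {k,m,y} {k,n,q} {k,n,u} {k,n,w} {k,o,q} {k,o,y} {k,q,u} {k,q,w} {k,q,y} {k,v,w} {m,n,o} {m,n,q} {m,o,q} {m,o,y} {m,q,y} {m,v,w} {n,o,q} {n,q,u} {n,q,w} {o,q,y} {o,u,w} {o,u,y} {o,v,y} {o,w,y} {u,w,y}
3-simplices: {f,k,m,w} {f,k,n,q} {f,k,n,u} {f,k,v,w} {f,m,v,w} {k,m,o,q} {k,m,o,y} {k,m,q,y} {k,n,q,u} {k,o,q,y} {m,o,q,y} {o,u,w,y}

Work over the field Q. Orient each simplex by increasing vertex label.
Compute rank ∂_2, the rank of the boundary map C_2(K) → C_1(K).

rank∂_2=27

n_0=10 n_1=40 n_2=40 n_3=12  [Q]
∂1: piv[fk,fm,fn,fo,fq,fu,fv,fw,fy] rk=9  ker:km,kn,ko,kq,ku,kv,kw,ky,mn,mo,mq,mv,mw,my,no,nq,nu,nw,oq,ou,ov,ow,oy,qu,qw,qy,uw,uy,vw,vy,wy
∂2: piv[fkm,fkn,fkq,fku,fkv,fkw,fmv,fmw,fnq,fnu,foq,fvw,kmo,kmq,kmy,knw,koq,koy,kqu,kqw,kqy,mno,mnq,ouw,ouy,ovy,owy] rk=27  ker:kmw,knq,knu,kvw,moq,moy,mqy,mvw,noq,nqu,nqw,oqy,uwy
∂3: piv[fkmw,fknq,fknu,fkvw,fmvw,kmoq,kmoy,kmqy,knqu,koqy,ouwy] rk=11  ker:moqy
rk∂_2=27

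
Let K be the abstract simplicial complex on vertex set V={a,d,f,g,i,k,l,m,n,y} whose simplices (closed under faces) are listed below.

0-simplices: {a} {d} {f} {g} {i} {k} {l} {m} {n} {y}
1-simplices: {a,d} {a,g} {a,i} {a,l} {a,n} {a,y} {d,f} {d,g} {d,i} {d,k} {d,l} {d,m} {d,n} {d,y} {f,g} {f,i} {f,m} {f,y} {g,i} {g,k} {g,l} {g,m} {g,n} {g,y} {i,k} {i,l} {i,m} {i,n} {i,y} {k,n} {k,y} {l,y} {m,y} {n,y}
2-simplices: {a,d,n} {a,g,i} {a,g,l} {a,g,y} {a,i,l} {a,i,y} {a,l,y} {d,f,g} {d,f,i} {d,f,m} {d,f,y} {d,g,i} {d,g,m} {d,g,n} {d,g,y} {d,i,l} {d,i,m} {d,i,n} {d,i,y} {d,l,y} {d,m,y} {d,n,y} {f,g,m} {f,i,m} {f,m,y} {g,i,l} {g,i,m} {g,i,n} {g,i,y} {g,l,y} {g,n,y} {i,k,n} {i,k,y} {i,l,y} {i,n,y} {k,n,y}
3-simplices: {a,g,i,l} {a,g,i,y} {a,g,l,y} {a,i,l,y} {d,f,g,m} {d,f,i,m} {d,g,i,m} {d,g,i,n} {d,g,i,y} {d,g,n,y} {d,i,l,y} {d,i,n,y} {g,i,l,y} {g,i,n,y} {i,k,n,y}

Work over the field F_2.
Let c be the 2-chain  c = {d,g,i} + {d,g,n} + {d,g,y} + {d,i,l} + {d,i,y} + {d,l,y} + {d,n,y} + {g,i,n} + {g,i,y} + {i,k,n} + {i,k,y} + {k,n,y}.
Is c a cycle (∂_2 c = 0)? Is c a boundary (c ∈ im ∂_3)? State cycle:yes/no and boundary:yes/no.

n_0=10 n_1=34 n_2=36 n_3=15  [Z2]
∂1: piv[ad,ag,ai,al,an,ay,df,dk,dm] rk=9  ker:dg,di,dl,dn,dy,fg,fi,fm,fy,gi,gk,gl,gm,gn,gy,ik,il,im,in,iy,kn,ky,ly,my,ny
∂2: piv[adn,agi,agl,agy,ail,aiy,aly,dfg,dfi,dfm,dfy,dgi,dgm,dgn,dgy,dil,dim,din,dmy,dny,ikn,iky] rk=22  ker:diy,dly,fgm,fim,fmy,gil,gim,gin,giy,gly,gny,ily,iny,kny
∂3: piv[agil,agiy,agly,aily,dfgm,dfim,dgim,dgin,dgiy,dgny,dily,diny,ikny] rk=13  ker:gily,giny
∂2c = {d,g} + {d,i} + {g,i} + {i,l} + {i,y} + {l,y}

cycle:no boundary:no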